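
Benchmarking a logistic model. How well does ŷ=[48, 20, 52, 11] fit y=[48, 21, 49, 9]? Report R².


ȳ = 31.75
SS_res = Σ(y-ŷ)² = 14
SS_tot = Σ(y-ȳ)² = 1194.75
R² = 1 - SS_res/SS_tot = 1 - 0.0117 = 0.9883

0.9883


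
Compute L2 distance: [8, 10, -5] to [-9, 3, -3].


d = √((8+ 9)² + (10-3)² + (-5+ 3)²)
  = √(289 + 49 + 4)
  = √342 = 18.4932

18.4932


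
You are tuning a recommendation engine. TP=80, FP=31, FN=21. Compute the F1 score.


Precision = 80/111 = 0.7207
Recall = 80/101 = 0.7921
F1 = 2·P·R/(P+R) = 2·TP/(2·TP+FP+FN) = 160/(160+31+21) = 160/212 = 0.7547

0.7547


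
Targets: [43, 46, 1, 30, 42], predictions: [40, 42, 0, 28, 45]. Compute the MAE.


Absolute errors: |43-40|=3, |46-42|=4, |1-0|=1, |30-28|=2, |42-45|=3
Sum = 13
MAE = 13/5 = 13/5

13/5


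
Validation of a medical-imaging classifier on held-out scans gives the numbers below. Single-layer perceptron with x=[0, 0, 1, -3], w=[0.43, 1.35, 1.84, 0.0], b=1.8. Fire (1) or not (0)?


z = (0)·(0.43) + (0)·(1.35) + (1)·(1.84) + (-3)·(0.0) + 1.8
  = 3.64
step(z) = 1 (z≥0)

1


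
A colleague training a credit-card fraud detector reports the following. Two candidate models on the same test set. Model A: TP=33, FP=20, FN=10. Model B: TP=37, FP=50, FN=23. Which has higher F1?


Model A: P=33/53=0.6226, R=33/43=0.7674, F1=2PR/(P+R)=2TP/(2TP+FP+FN)=66/96=0.6875
Model B: P=37/87=0.4253, R=37/60=0.6167, F1=2PR/(P+R)=2TP/(2TP+FP+FN)=74/147=0.5034
0.6875 > 0.5034 → Model A

Model A


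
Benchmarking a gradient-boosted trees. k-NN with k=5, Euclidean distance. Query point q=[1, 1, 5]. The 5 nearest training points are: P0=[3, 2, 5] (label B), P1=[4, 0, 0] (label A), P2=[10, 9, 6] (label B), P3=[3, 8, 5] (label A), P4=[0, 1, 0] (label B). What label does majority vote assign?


d(q,P0) = 2.2361  (label B)
d(q,P1) = 5.9161  (label A)
d(q,P2) = 12.083  (label B)
d(q,P3) = 7.2801  (label A)
d(q,P4) = 5.099  (label B)
Votes: A=2, B=3
Majority → B

B


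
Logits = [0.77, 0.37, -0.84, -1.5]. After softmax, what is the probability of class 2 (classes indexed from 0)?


Exponentials: e^0.77=2.1598, e^0.37=1.4477, e^-0.84=0.4317, e^-1.5=0.2231
Sum = 4.2623
Softmax = [0.5067, 0.3397, 0.1013, 0.0523]
p[2] = 0.4317/4.2623 = 0.1013

0.1013


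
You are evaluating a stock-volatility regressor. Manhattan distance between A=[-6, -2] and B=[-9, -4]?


d = |-6+ 9| + |-2+ 4|
  = 3 + 2
  = 5

5


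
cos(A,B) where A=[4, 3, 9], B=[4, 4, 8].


A·B = 4·4 + 3·4 + 9·8 = 100
‖A‖ = √106 = 10.2956, ‖B‖ = √96 = 9.798
cos = 100/(√106·√96) = 100/√10176 = 0.9913

0.9913


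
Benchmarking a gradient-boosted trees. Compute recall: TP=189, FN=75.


Recall = TP/(TP+FN)
= 189/(189+75)
= 189/264 = 71.59%

71.59%


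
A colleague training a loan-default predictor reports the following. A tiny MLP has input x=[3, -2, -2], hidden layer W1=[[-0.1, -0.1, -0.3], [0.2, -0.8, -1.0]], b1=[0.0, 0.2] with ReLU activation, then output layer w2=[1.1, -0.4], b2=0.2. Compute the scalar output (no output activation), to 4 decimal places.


z1[0] = (-0.1)·(3) + (-0.1)·(-2) + (-0.3)·(-2) + 0.0 = 0.5
z1[1] = (0.2)·(3) + (-0.8)·(-2) + (-1.0)·(-2) + 0.2 = 4.4
h = ReLU(z1) = [0.5, 4.4]
output = (1.1)·(0.5) + (-0.4)·(4.4) + 0.2 = -1.01

-1.01


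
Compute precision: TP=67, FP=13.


Precision = TP/(TP+FP)
= 67/(67+13)
= 67/80 = 83.75%

83.75%


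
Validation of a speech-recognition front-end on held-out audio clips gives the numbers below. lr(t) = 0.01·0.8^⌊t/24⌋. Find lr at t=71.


n_drops = ⌊71/24⌋ = 2
lr = 0.01·0.8^2 = 0.01·0.64 = 0.0064

0.0064


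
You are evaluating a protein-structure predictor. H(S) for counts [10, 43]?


Probabilities: [10/53, 43/53] ≈ [0.1887, 0.8113]
H = -((10/53)·log₂(10/53) + (43/53)·log₂(43/53))
  = 0.6987 bits

0.6987 bits


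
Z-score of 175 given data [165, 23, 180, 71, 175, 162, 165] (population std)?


μ = 134.4286, σ = 57.061
z = (175 - 134.4286)/57.061 = 0.711

0.711


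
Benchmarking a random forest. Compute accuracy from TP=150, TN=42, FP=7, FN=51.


Accuracy = (TP+TN)/(TP+TN+FP+FN)
= (150+42)/(250)
= 192/250 = 76.8%

76.8%


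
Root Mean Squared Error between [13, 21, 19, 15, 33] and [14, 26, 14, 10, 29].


MSE = 92/5 = 18.4
RMSE = √(92/5) = 4.2895

4.2895


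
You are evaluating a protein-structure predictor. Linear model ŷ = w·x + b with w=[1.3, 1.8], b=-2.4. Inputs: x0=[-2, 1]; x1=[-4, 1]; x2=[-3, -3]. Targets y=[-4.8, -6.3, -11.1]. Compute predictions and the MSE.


ŷ0 = (1.3)·(-2) + (1.8)·(1) - 2.4 = -3.2
ŷ1 = (1.3)·(-4) + (1.8)·(1) - 2.4 = -5.8
ŷ2 = (1.3)·(-3) + (1.8)·(-3) - 2.4 = -11.7
errors² = [2.56, 0.25, 0.36]
MSE = 3.1700/3 = 1.0567

1.0567


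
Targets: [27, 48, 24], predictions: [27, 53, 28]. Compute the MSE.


Squared errors: (27-27)²=0, (48-53)²=25, (24-28)²=16
Sum = 41
MSE = 41/3 = 41/3

41/3


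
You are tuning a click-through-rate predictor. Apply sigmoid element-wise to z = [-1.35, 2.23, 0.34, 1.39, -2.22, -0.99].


σ(-1.35) = 1/(1+e^1.35) = 0.2059
σ(2.23) = 1/(1+e^-2.23) = 0.9029
σ(0.34) = 1/(1+e^-0.34) = 0.5842
σ(1.39) = 1/(1+e^-1.39) = 0.8006
σ(-2.22) = 1/(1+e^2.22) = 0.098
σ(-0.99) = 1/(1+e^0.99) = 0.2709
result = [0.2059, 0.9029, 0.5842, 0.8006, 0.098, 0.2709]

[0.2059, 0.9029, 0.5842, 0.8006, 0.098, 0.2709]


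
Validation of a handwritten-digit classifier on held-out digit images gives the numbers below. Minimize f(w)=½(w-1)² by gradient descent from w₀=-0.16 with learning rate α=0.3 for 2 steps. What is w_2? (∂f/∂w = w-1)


step 1: grad = -0.16-1 = -1.16; w = -0.16 - 0.3·(-1.16) = 0.188
step 2: grad = 0.188-1 = -0.812; w = 0.188 - 0.3·(-0.812) = 0.4316

0.4316


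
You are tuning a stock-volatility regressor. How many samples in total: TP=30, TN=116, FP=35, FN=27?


Total = TP + TN + FP + FN
= 30 + 116 + 35 + 27
= 208
(Predicted positive: 65, predicted negative: 143)

208


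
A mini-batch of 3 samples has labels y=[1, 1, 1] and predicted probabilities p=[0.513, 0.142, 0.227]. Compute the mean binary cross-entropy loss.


L[0] = -ln(0.513) = 0.6675
L[1] = -ln(0.142) = 1.9519
L[2] = -ln(0.227) = 1.4828
mean = (0.6675 + 1.9519 + 1.4828)/3 = 1.3674

1.3674


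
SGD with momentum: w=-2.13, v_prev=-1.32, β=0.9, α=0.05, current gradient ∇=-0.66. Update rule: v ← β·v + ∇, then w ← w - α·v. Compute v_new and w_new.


v_new = 0.9·-1.32 - 0.66 = -1.188 - 0.66 = -1.848
w_new = -2.13 - 0.05·-1.848 = -2.13 + 0.0924 = -2.0376

v_new=-1.848, w_new=-2.0376


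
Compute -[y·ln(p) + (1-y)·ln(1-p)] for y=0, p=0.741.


BCE = -[y·ln(p) + (1-y)·ln(1-p)]
= -0 - 1·ln(1-0.741)
= -ln(0.259) = 1.3509

1.3509


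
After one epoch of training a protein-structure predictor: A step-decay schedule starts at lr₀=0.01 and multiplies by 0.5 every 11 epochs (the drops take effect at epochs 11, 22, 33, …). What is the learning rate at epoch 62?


n_drops = ⌊62/11⌋ = 5
lr = 0.01·0.5^5 = 0.01·0.03125 = 0.0003125

0.0003125


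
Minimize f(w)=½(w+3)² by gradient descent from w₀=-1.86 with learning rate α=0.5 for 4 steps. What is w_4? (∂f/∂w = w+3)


step 1: grad = -1.86+3 = 1.14; w = -1.86 - 0.5·(1.14) = -2.43
step 2: grad = -2.43+3 = 0.57; w = -2.43 - 0.5·(0.57) = -2.715
step 3: grad = -2.715+3 = 0.285; w = -2.715 - 0.5·(0.285) = -2.8575
step 4: grad = -2.8575+3 = 0.1425; w = -2.8575 - 0.5·(0.1425) = -2.92875

-2.92875


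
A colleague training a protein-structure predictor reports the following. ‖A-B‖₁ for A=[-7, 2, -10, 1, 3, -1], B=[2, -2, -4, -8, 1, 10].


d = |-7-2| + |2+ 2| + |-10+ 4| + |1+ 8| + |3-1| + |-1-10|
  = 9 + 4 + 6 + 9 + 2 + 11
  = 41

41


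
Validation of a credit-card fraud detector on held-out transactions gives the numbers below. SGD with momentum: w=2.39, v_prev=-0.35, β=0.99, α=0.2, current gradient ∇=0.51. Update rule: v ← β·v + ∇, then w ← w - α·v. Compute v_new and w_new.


v_new = 0.99·-0.35 + 0.51 = -0.3465 + 0.51 = 0.1635
w_new = 2.39 - 0.2·0.1635 = 2.39 - 0.0327 = 2.3573

v_new=0.1635, w_new=2.3573


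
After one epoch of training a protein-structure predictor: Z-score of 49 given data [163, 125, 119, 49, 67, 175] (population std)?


μ = 116.3333, σ = 45.9517
z = (49 - 116.3333)/45.9517 = -1.4653

-1.4653


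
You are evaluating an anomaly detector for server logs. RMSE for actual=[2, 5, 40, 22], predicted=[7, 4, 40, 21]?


MSE = 27/4 = 6.75
RMSE = √(27/4) = 2.5981

2.5981


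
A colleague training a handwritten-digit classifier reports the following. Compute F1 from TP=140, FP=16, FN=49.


Precision = 140/156 = 0.8974
Recall = 140/189 = 0.7407
F1 = 2·P·R/(P+R) = 2·TP/(2·TP+FP+FN) = 280/(280+16+49) = 280/345 = 0.8116

0.8116


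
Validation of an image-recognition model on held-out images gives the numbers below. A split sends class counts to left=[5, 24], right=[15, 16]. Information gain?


Parent = [20, 40], H_parent = 0.9183
H_left = 0.6632 (n=29), H_right = 0.9992 (n=31)
H_children = (29/60)·0.6632 + (31/60)·0.9992 = 0.8368
IG = 0.9183 - 0.8368 = 0.0815

0.0815


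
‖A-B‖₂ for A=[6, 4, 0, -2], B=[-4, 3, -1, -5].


d = √((6+ 4)² + (4-3)² + (0+ 1)² + (-2+ 5)²)
  = √(100 + 1 + 1 + 9)
  = √111 = 10.5357

10.5357


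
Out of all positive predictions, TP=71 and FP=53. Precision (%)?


Precision = TP/(TP+FP)
= 71/(71+53)
= 71/124 = 57.26%

57.26%


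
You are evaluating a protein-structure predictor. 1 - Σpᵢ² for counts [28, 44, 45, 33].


Probabilities: [28/150, 44/150, 45/150, 33/150] ≈ [0.1867, 0.2933, 0.3, 0.22]
Σpᵢ² = (784 + 1936 + 2025 + 1089)/150² = 5834/22500
Gini = 1 - Σpᵢ² = 1 - 5834/22500 = 0.7407

0.7407


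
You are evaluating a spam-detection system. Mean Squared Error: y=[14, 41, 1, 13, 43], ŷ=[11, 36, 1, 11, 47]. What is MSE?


Squared errors: (14-11)²=9, (41-36)²=25, (1-1)²=0, (13-11)²=4, (43-47)²=16
Sum = 54
MSE = 54/5 = 54/5

54/5


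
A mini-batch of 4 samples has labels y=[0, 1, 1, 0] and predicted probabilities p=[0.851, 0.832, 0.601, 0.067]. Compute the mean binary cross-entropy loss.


L[0] = -ln(1-0.851) = -ln(0.149) = 1.9038
L[1] = -ln(0.832) = 0.1839
L[2] = -ln(0.601) = 0.5092
L[3] = -ln(1-0.067) = -ln(0.933) = 0.0694
mean = (1.9038 + 0.1839 + 0.5092 + 0.0694)/4 = 0.6666

0.6666


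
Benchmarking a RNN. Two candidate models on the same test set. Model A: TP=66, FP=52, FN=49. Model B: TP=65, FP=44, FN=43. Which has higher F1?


Model A: P=66/118=0.5593, R=66/115=0.5739, F1=2PR/(P+R)=2TP/(2TP+FP+FN)=132/233=0.5665
Model B: P=65/109=0.5963, R=65/108=0.6019, F1=2PR/(P+R)=2TP/(2TP+FP+FN)=130/217=0.5991
0.5665 < 0.5991 → Model B

Model B


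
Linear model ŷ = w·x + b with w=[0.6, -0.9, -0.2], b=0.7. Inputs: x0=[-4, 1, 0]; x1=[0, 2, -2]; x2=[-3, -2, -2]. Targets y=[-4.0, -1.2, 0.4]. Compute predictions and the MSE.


ŷ0 = (0.6)·(-4) + (-0.9)·(1) + (-0.2)·(0) + 0.7 = -2.6
ŷ1 = (0.6)·(0) + (-0.9)·(2) + (-0.2)·(-2) + 0.7 = -0.7
ŷ2 = (0.6)·(-3) + (-0.9)·(-2) + (-0.2)·(-2) + 0.7 = 1.1
errors² = [1.96, 0.25, 0.49]
MSE = 2.7000/3 = 0.9

0.9


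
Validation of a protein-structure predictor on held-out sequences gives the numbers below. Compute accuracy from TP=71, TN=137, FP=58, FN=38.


Accuracy = (TP+TN)/(TP+TN+FP+FN)
= (71+137)/(304)
= 208/304 = 68.42%

68.42%


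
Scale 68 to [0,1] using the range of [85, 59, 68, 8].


min=8, max=85
(68-8)/(85-8) = 60/77 = 0.7792

0.7792


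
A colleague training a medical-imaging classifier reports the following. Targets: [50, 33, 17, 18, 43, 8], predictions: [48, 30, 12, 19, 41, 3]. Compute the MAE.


Absolute errors: |50-48|=2, |33-30|=3, |17-12|=5, |18-19|=1, |43-41|=2, |8-3|=5
Sum = 18
MAE = 18/6 = 3

3


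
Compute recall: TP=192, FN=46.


Recall = TP/(TP+FN)
= 192/(192+46)
= 192/238 = 80.67%

80.67%


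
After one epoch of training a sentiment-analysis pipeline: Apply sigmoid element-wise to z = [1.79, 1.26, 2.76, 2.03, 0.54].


σ(1.79) = 1/(1+e^-1.79) = 0.8569
σ(1.26) = 1/(1+e^-1.26) = 0.779
σ(2.76) = 1/(1+e^-2.76) = 0.9405
σ(2.03) = 1/(1+e^-2.03) = 0.8839
σ(0.54) = 1/(1+e^-0.54) = 0.6318
result = [0.8569, 0.779, 0.9405, 0.8839, 0.6318]

[0.8569, 0.779, 0.9405, 0.8839, 0.6318]


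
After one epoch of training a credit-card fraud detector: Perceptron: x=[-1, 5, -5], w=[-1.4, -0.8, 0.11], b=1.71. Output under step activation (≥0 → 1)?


z = (-1)·(-1.4) + (5)·(-0.8) + (-5)·(0.11) + 1.71
  = -1.44
step(z) = 0 (z<0)

0


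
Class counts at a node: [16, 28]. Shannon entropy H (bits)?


Probabilities: [16/44, 28/44] ≈ [0.3636, 0.6364]
H = -((16/44)·log₂(16/44) + (28/44)·log₂(28/44))
  = 0.9457 bits

0.9457 bits


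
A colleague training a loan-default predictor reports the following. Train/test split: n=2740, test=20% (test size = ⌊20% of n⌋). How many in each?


Test = ⌊2740·20/100⌋ = 548
Train = 2740 - 548 = 2192

Train: 2192, Test: 548


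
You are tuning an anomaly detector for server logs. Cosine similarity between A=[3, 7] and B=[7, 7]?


A·B = 3·7 + 7·7 = 70
‖A‖ = √58 = 7.6158, ‖B‖ = √98 = 9.8995
cos = 70/(√58·√98) = 70/√5684 = 0.9285

0.9285


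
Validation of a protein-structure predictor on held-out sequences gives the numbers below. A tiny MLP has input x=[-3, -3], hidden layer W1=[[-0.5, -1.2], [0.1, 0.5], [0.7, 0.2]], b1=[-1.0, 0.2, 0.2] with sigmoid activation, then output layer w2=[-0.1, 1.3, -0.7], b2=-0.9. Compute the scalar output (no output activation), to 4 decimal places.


z1[0] = (-0.5)·(-3) + (-1.2)·(-3) - 1.0 = 4.1
z1[1] = (0.1)·(-3) + (0.5)·(-3) + 0.2 = -1.6
z1[2] = (0.7)·(-3) + (0.2)·(-3) + 0.2 = -2.5
h = sigmoid(z1) = [0.9837, 0.168, 0.0759]
output = (-0.1)·(0.9837) + (1.3)·(0.168) + (-0.7)·(0.0759) - 0.9 = -0.8331

-0.8331


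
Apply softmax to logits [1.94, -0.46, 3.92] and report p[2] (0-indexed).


Exponentials: e^1.94=6.9588, e^-0.46=0.6313, e^3.92=50.4004
Sum = 57.9905
Softmax = [0.12, 0.0109, 0.8691]
p[2] = 50.4004/57.9905 = 0.8691

0.8691


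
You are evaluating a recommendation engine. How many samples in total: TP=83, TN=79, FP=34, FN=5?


Total = TP + TN + FP + FN
= 83 + 79 + 34 + 5
= 201
(Predicted positive: 117, predicted negative: 84)

201


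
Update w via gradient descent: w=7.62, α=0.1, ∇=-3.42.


w_new = w - α·∇
= 7.62 - 0.1·-3.42
= 7.62 + 0.342
= 7.962

7.962


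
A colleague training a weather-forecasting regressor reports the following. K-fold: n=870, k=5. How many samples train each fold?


Fold size = 870/5 = 174
Training per fold = 870 - 174 = 696

696


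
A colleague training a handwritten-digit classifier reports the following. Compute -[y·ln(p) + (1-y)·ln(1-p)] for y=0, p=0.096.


BCE = -[y·ln(p) + (1-y)·ln(1-p)]
= -0 - 1·ln(1-0.096)
= -ln(0.904) = 0.1009

0.1009


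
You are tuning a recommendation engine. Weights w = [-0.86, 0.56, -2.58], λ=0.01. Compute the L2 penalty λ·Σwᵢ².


‖w‖₂² = (-0.86)² + (0.56)² + (-2.58)²
     = 0.7396 + 0.3136 + 6.6564
     = 7.7096
λ·‖w‖₂² = 0.01·7.7096 = 0.077096

0.077096


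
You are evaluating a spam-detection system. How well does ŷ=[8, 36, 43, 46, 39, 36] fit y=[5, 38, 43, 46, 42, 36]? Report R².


ȳ = 35
SS_res = Σ(y-ŷ)² = 22
SS_tot = Σ(y-ȳ)² = 1144
R² = 1 - SS_res/SS_tot = 1 - 0.0192 = 0.9808

0.9808


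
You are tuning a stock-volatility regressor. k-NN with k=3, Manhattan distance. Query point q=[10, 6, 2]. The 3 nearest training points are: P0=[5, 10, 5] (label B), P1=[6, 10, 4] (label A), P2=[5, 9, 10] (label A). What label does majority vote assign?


d(q,P0) = 12  (label B)
d(q,P1) = 10  (label A)
d(q,P2) = 16  (label A)
Votes: A=2, B=1
Majority → A

A


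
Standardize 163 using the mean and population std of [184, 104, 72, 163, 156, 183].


μ = 143.6667, σ = 41.652
z = (163 - 143.6667)/41.652 = 0.4642

0.4642


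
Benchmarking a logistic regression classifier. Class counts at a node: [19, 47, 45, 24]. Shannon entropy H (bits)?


Probabilities: [19/135, 47/135, 45/135, 24/135] ≈ [0.1407, 0.3481, 0.3333, 0.1778]
H = -((19/135)·log₂(19/135) + (47/135)·log₂(47/135) + (45/135)·log₂(45/135) + (24/135)·log₂(24/135))
  = 1.8994 bits

1.8994 bits


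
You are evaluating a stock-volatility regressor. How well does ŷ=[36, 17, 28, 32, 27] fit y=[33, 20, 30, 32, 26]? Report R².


ȳ = 28.2
SS_res = Σ(y-ŷ)² = 23
SS_tot = Σ(y-ȳ)² = 112.8
R² = 1 - SS_res/SS_tot = 1 - 0.2039 = 0.7961

0.7961


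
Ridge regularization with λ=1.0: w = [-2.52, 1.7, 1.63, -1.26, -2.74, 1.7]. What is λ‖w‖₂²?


‖w‖₂² = (-2.52)² + (1.7)² + (1.63)² + (-1.26)² + (-2.74)² + (1.7)²
     = 6.3504 + 2.89 + 2.6569 + 1.5876 + 7.5076 + 2.89
     = 23.8825
λ·‖w‖₂² = 1.0·23.8825 = 23.8825

23.8825


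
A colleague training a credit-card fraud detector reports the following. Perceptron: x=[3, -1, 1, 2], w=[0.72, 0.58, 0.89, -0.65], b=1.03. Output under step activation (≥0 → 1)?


z = (3)·(0.72) + (-1)·(0.58) + (1)·(0.89) + (2)·(-0.65) + 1.03
  = 2.2
step(z) = 1 (z≥0)

1


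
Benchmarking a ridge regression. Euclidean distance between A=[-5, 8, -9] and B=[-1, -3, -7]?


d = √((-5+ 1)² + (8+ 3)² + (-9+ 7)²)
  = √(16 + 121 + 4)
  = √141 = 11.8743

11.8743


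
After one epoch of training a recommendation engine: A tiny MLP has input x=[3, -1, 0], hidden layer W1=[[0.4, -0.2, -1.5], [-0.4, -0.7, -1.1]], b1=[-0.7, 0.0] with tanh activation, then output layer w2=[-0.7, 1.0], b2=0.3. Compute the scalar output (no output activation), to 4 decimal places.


z1[0] = (0.4)·(3) + (-0.2)·(-1) + (-1.5)·(0) - 0.7 = 0.7
z1[1] = (-0.4)·(3) + (-0.7)·(-1) + (-1.1)·(0) + 0.0 = -0.5
h = tanh(z1) = [0.6044, -0.4621]
output = (-0.7)·(0.6044) + (1.0)·(-0.4621) + 0.3 = -0.5852

-0.5852


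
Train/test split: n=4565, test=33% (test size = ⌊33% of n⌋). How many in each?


Test = ⌊4565·33/100⌋ = 1506
Train = 4565 - 1506 = 3059

Train: 3059, Test: 1506


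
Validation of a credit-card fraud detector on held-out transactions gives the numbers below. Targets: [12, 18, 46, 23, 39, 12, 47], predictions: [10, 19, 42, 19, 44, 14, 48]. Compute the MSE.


Squared errors: (12-10)²=4, (18-19)²=1, (46-42)²=16, (23-19)²=16, (39-44)²=25, (12-14)²=4, (47-48)²=1
Sum = 67
MSE = 67/7 = 67/7

67/7


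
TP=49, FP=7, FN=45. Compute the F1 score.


Precision = 49/56 = 0.875
Recall = 49/94 = 0.5213
F1 = 2·P·R/(P+R) = 2·TP/(2·TP+FP+FN) = 98/(98+7+45) = 98/150 = 0.6533

0.6533


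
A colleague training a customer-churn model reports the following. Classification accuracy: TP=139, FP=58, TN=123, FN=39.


Accuracy = (TP+TN)/(TP+TN+FP+FN)
= (139+123)/(359)
= 262/359 = 72.98%

72.98%


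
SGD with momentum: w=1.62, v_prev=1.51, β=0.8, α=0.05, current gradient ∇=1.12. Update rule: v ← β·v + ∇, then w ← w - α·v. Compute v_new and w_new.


v_new = 0.8·1.51 + 1.12 = 1.208 + 1.12 = 2.328
w_new = 1.62 - 0.05·2.328 = 1.62 - 0.1164 = 1.5036

v_new=2.328, w_new=1.5036


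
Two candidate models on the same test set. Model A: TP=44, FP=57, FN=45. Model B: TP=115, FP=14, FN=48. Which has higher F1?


Model A: P=44/101=0.4356, R=44/89=0.4944, F1=2PR/(P+R)=2TP/(2TP+FP+FN)=88/190=0.4632
Model B: P=115/129=0.8915, R=115/163=0.7055, F1=2PR/(P+R)=2TP/(2TP+FP+FN)=230/292=0.7877
0.4632 < 0.7877 → Model B

Model B


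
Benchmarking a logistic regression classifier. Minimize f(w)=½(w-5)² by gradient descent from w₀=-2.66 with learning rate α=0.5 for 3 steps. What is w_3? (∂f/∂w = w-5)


step 1: grad = -2.66-5 = -7.66; w = -2.66 - 0.5·(-7.66) = 1.17
step 2: grad = 1.17-5 = -3.83; w = 1.17 - 0.5·(-3.83) = 3.085
step 3: grad = 3.085-5 = -1.915; w = 3.085 - 0.5·(-1.915) = 4.0425

4.0425


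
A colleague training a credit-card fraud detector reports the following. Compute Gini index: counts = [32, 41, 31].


Probabilities: [32/104, 41/104, 31/104] ≈ [0.3077, 0.3942, 0.2981]
Σpᵢ² = (1024 + 1681 + 961)/104² = 3666/10816
Gini = 1 - Σpᵢ² = 1 - 3666/10816 = 0.6611

0.6611


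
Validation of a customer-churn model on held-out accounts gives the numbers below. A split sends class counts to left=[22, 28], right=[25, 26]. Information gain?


Parent = [47, 54], H_parent = 0.9965
H_left = 0.9896 (n=50), H_right = 0.9997 (n=51)
H_children = (50/101)·0.9896 + (51/101)·0.9997 = 0.9947
IG = 0.9965 - 0.9947 = 0.0018

0.0018


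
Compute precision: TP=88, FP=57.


Precision = TP/(TP+FP)
= 88/(88+57)
= 88/145 = 60.69%

60.69%


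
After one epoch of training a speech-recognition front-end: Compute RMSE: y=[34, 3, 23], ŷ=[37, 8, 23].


MSE = 34/3 = 11.3333
RMSE = √(34/3) = 3.3665

3.3665


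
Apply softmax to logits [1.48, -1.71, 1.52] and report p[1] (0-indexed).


Exponentials: e^1.48=4.3929, e^-1.71=0.1809, e^1.52=4.5722
Sum = 9.146
Softmax = [0.4803, 0.0198, 0.4999]
p[1] = 0.1809/9.146 = 0.0198

0.0198


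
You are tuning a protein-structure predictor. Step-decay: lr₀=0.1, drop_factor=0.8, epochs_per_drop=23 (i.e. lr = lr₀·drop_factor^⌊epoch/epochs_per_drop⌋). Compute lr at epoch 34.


n_drops = ⌊34/23⌋ = 1
lr = 0.1·0.8^1 = 0.1·0.8 = 0.08

0.08


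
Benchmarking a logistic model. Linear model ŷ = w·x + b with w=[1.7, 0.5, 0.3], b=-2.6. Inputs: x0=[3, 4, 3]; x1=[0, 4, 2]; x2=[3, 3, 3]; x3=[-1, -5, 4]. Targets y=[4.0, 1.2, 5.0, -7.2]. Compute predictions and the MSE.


ŷ0 = (1.7)·(3) + (0.5)·(4) + (0.3)·(3) - 2.6 = 5.4
ŷ1 = (1.7)·(0) + (0.5)·(4) + (0.3)·(2) - 2.6 = 0.0
ŷ2 = (1.7)·(3) + (0.5)·(3) + (0.3)·(3) - 2.6 = 4.9
ŷ3 = (1.7)·(-1) + (0.5)·(-5) + (0.3)·(4) - 2.6 = -5.6
errors² = [1.96, 1.44, 0.01, 2.56]
MSE = 5.9700/4 = 1.4925

1.4925


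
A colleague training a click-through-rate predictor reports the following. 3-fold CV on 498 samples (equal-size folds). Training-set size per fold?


Fold size = 498/3 = 166
Training per fold = 498 - 166 = 332

332


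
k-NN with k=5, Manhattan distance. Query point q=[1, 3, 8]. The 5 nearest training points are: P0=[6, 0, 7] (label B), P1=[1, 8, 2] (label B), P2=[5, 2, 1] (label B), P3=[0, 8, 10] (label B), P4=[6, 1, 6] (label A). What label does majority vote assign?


d(q,P0) = 9  (label B)
d(q,P1) = 11  (label B)
d(q,P2) = 12  (label B)
d(q,P3) = 8  (label B)
d(q,P4) = 9  (label A)
Votes: A=1, B=4
Majority → B

B


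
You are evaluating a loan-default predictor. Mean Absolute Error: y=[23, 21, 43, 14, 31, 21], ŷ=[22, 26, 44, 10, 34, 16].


Absolute errors: |23-22|=1, |21-26|=5, |43-44|=1, |14-10|=4, |31-34|=3, |21-16|=5
Sum = 19
MAE = 19/6 = 19/6

19/6


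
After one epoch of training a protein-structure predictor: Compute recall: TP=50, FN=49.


Recall = TP/(TP+FN)
= 50/(50+49)
= 50/99 = 50.51%

50.51%


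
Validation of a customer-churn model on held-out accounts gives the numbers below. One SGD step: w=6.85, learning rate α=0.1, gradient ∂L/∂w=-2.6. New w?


w_new = w - α·∇
= 6.85 - 0.1·-2.6
= 6.85 + 0.26
= 7.11

7.11


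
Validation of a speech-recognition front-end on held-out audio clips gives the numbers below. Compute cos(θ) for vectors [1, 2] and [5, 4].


A·B = 1·5 + 2·4 = 13
‖A‖ = √5 = 2.2361, ‖B‖ = √41 = 6.4031
cos = 13/(√5·√41) = 13/√205 = 0.908

0.908


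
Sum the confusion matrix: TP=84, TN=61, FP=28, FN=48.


Total = TP + TN + FP + FN
= 84 + 61 + 28 + 48
= 221
(Predicted positive: 112, predicted negative: 109)

221


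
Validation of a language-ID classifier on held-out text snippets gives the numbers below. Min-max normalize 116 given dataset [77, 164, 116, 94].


min=77, max=164
(116-77)/(164-77) = 39/87 = 0.4483

0.4483


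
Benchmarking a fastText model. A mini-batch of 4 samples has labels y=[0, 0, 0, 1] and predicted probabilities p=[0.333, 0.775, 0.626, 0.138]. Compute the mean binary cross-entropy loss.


L[0] = -ln(1-0.333) = -ln(0.667) = 0.405
L[1] = -ln(1-0.775) = -ln(0.225) = 1.4917
L[2] = -ln(1-0.626) = -ln(0.374) = 0.9835
L[3] = -ln(0.138) = 1.9805
mean = (0.405 + 1.4917 + 0.9835 + 1.9805)/4 = 1.2152

1.2152


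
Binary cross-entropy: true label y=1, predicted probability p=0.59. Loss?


BCE = -[y·ln(p) + (1-y)·ln(1-p)]
= -1·ln(0.59) - 0
= -ln(0.59) = 0.5276

0.5276


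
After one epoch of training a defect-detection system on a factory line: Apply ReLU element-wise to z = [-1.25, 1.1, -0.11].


ReLU(-1.25) = max(0, -1.25) = 0.0
ReLU(1.1) = max(0, 1.1) = 1.1
ReLU(-0.11) = max(0, -0.11) = 0.0
result = [0.0, 1.1, 0.0]

[0.0, 1.1, 0.0]


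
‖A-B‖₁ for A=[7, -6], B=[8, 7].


d = |7-8| + |-6-7|
  = 1 + 13
  = 14

14


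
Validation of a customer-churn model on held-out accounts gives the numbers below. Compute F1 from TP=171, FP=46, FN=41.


Precision = 171/217 = 0.788
Recall = 171/212 = 0.8066
F1 = 2·P·R/(P+R) = 2·TP/(2·TP+FP+FN) = 342/(342+46+41) = 342/429 = 0.7972

0.7972


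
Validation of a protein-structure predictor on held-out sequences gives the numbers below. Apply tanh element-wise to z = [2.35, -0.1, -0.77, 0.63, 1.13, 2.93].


tanh(2.35) = 0.982
tanh(-0.1) = -0.0997
tanh(-0.77) = -0.6469
tanh(0.63) = 0.5581
tanh(1.13) = 0.811
tanh(2.93) = 0.9943
result = [0.982, -0.0997, -0.6469, 0.5581, 0.811, 0.9943]

[0.982, -0.0997, -0.6469, 0.5581, 0.811, 0.9943]


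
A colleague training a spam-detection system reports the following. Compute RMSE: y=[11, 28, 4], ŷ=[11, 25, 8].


MSE = 25/3 = 8.3333
RMSE = √(25/3) = 2.8868

2.8868


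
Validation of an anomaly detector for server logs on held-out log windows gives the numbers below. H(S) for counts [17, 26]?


Probabilities: [17/43, 26/43] ≈ [0.3953, 0.6047]
H = -((17/43)·log₂(17/43) + (26/43)·log₂(26/43))
  = 0.9682 bits

0.9682 bits


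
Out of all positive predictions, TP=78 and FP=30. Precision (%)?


Precision = TP/(TP+FP)
= 78/(78+30)
= 78/108 = 72.22%

72.22%


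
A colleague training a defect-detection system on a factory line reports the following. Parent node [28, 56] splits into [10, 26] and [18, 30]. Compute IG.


Parent = [28, 56], H_parent = 0.9183
H_left = 0.8524 (n=36), H_right = 0.9544 (n=48)
H_children = (36/84)·0.8524 + (48/84)·0.9544 = 0.9107
IG = 0.9183 - 0.9107 = 0.0076

0.0076


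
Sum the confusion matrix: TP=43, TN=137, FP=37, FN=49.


Total = TP + TN + FP + FN
= 43 + 137 + 37 + 49
= 266
(Predicted positive: 80, predicted negative: 186)

266


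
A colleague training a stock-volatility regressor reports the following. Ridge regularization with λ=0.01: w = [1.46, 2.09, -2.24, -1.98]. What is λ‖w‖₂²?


‖w‖₂² = (1.46)² + (2.09)² + (-2.24)² + (-1.98)²
     = 2.1316 + 4.3681 + 5.0176 + 3.9204
     = 15.4377
λ·‖w‖₂² = 0.01·15.4377 = 0.154377

0.154377


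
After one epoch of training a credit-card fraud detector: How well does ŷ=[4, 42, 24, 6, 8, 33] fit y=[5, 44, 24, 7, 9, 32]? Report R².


ȳ = 20.1667
SS_res = Σ(y-ŷ)² = 8
SS_tot = Σ(y-ȳ)² = 1250.83
R² = 1 - SS_res/SS_tot = 1 - 0.0064 = 0.9936

0.9936


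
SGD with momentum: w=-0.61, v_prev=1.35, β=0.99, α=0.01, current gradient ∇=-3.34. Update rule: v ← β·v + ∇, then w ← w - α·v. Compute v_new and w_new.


v_new = 0.99·1.35 - 3.34 = 1.3365 - 3.34 = -2.0035
w_new = -0.61 - 0.01·-2.0035 = -0.61 + 0.020035 = -0.589965

v_new=-2.0035, w_new=-0.589965


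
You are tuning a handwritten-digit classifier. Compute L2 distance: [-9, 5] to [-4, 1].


d = √((-9+ 4)² + (5-1)²)
  = √(25 + 16)
  = √41 = 6.4031

6.4031


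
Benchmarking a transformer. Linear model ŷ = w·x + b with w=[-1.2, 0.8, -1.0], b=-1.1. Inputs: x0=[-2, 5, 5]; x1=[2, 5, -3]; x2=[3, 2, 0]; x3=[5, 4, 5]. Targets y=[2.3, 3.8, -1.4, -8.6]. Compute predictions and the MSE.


ŷ0 = (-1.2)·(-2) + (0.8)·(5) + (-1.0)·(5) - 1.1 = 0.3
ŷ1 = (-1.2)·(2) + (0.8)·(5) + (-1.0)·(-3) - 1.1 = 3.5
ŷ2 = (-1.2)·(3) + (0.8)·(2) + (-1.0)·(0) - 1.1 = -3.1
ŷ3 = (-1.2)·(5) + (0.8)·(4) + (-1.0)·(5) - 1.1 = -8.9
errors² = [4.0, 0.09, 2.89, 0.09]
MSE = 7.0700/4 = 1.7675

1.7675


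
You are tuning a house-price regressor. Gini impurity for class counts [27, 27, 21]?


Probabilities: [27/75, 27/75, 21/75] ≈ [0.36, 0.36, 0.28]
Σpᵢ² = (729 + 729 + 441)/75² = 1899/5625
Gini = 1 - Σpᵢ² = 1 - 1899/5625 = 0.6624

0.6624


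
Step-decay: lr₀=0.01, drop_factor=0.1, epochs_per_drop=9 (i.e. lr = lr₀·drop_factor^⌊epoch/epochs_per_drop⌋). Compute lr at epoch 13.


n_drops = ⌊13/9⌋ = 1
lr = 0.01·0.1^1 = 0.01·0.1 = 0.001

0.001


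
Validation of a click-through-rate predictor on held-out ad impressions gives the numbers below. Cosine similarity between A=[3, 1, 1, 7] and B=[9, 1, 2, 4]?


A·B = 3·9 + 1·1 + 1·2 + 7·4 = 58
‖A‖ = √60 = 7.746, ‖B‖ = √102 = 10.0995
cos = 58/(√60·√102) = 58/√6120 = 0.7414

0.7414


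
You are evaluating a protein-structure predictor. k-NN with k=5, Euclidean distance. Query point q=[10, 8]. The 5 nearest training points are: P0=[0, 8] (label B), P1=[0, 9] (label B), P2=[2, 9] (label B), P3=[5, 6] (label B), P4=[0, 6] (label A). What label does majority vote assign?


d(q,P0) = 10.0  (label B)
d(q,P1) = 10.0499  (label B)
d(q,P2) = 8.0623  (label B)
d(q,P3) = 5.3852  (label B)
d(q,P4) = 10.198  (label A)
Votes: A=1, B=4
Majority → B

B


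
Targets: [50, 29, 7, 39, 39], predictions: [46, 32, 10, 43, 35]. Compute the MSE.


Squared errors: (50-46)²=16, (29-32)²=9, (7-10)²=9, (39-43)²=16, (39-35)²=16
Sum = 66
MSE = 66/5 = 66/5

66/5


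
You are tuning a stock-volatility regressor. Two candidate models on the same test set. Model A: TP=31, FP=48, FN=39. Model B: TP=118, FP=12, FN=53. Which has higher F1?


Model A: P=31/79=0.3924, R=31/70=0.4429, F1=2PR/(P+R)=2TP/(2TP+FP+FN)=62/149=0.4161
Model B: P=118/130=0.9077, R=118/171=0.6901, F1=2PR/(P+R)=2TP/(2TP+FP+FN)=236/301=0.7841
0.4161 < 0.7841 → Model B

Model B


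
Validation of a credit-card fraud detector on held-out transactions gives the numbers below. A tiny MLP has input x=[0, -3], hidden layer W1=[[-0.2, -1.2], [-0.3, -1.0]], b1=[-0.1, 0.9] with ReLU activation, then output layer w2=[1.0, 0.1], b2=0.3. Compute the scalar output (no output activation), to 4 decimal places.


z1[0] = (-0.2)·(0) + (-1.2)·(-3) - 0.1 = 3.5
z1[1] = (-0.3)·(0) + (-1.0)·(-3) + 0.9 = 3.9
h = ReLU(z1) = [3.5, 3.9]
output = (1.0)·(3.5) + (0.1)·(3.9) + 0.3 = 4.19

4.19


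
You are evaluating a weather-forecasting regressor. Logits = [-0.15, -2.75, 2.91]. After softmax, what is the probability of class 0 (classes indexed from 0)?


Exponentials: e^-0.15=0.8607, e^-2.75=0.0639, e^2.91=18.3568
Sum = 19.2814
Softmax = [0.0446, 0.0033, 0.952]
p[0] = 0.8607/19.2814 = 0.0446

0.0446


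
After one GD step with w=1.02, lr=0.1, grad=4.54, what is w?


w_new = w - α·∇
= 1.02 - 0.1·4.54
= 1.02 - 0.454
= 0.566

0.566


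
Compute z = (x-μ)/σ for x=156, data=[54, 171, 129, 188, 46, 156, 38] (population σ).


μ = 111.7143, σ = 59.3746
z = (156 - 111.7143)/59.3746 = 0.7459

0.7459


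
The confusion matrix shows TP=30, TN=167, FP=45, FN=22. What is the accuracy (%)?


Accuracy = (TP+TN)/(TP+TN+FP+FN)
= (30+167)/(264)
= 197/264 = 74.62%

74.62%


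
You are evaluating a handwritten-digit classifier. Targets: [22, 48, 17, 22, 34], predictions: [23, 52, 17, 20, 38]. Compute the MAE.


Absolute errors: |22-23|=1, |48-52|=4, |17-17|=0, |22-20|=2, |34-38|=4
Sum = 11
MAE = 11/5 = 11/5

11/5


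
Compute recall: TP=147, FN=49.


Recall = TP/(TP+FN)
= 147/(147+49)
= 147/196 = 75.0%

75.0%


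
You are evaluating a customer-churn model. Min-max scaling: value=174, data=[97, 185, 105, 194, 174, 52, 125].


min=52, max=194
(174-52)/(194-52) = 122/142 = 0.8592

0.8592


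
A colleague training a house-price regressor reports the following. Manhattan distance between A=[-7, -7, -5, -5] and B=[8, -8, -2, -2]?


d = |-7-8| + |-7+ 8| + |-5+ 2| + |-5+ 2|
  = 15 + 1 + 3 + 3
  = 22

22


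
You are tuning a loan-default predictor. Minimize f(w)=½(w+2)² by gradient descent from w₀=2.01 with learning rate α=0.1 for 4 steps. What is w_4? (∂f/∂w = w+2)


step 1: grad = 2.01+2 = 4.01; w = 2.01 - 0.1·(4.01) = 1.609
step 2: grad = 1.609+2 = 3.609; w = 1.609 - 0.1·(3.609) = 1.2481
step 3: grad = 1.2481+2 = 3.2481; w = 1.2481 - 0.1·(3.2481) = 0.92329
step 4: grad = 0.92329+2 = 2.92329; w = 0.92329 - 0.1·(2.92329) = 0.630961

0.630961


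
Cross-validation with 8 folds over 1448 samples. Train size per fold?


Fold size = 1448/8 = 181
Training per fold = 1448 - 181 = 1267

1267


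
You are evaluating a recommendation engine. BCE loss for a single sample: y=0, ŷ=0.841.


BCE = -[y·ln(p) + (1-y)·ln(1-p)]
= -0 - 1·ln(1-0.841)
= -ln(0.159) = 1.8389

1.8389


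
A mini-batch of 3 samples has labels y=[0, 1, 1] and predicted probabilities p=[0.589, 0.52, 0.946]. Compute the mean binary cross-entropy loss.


L[0] = -ln(1-0.589) = -ln(0.411) = 0.8892
L[1] = -ln(0.52) = 0.6539
L[2] = -ln(0.946) = 0.0555
mean = (0.8892 + 0.6539 + 0.0555)/3 = 0.5329

0.5329


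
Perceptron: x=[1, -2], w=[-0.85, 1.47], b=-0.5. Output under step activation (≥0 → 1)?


z = (1)·(-0.85) + (-2)·(1.47) - 0.5
  = -4.29
step(z) = 0 (z<0)

0


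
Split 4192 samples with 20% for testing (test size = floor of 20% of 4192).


Test = ⌊4192·20/100⌋ = 838
Train = 4192 - 838 = 3354

Train: 3354, Test: 838


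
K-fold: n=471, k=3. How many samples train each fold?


Fold size = 471/3 = 157
Training per fold = 471 - 157 = 314

314


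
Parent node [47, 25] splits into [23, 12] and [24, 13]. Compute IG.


Parent = [47, 25], H_parent = 0.9316
H_left = 0.9275 (n=35), H_right = 0.9353 (n=37)
H_children = (35/72)·0.9275 + (37/72)·0.9353 = 0.9315
IG = 0.9316 - 0.9315 = 0.0001

0.0001


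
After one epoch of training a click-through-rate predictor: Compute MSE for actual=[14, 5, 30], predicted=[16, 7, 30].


Squared errors: (14-16)²=4, (5-7)²=4, (30-30)²=0
Sum = 8
MSE = 8/3 = 8/3

8/3


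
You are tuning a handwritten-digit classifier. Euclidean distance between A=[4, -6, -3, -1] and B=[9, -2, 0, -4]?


d = √((4-9)² + (-6+ 2)² + (-3-0)² + (-1+ 4)²)
  = √(25 + 16 + 9 + 9)
  = √59 = 7.6811

7.6811


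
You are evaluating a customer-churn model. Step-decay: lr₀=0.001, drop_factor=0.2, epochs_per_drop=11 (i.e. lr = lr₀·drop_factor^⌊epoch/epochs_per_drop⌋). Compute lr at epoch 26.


n_drops = ⌊26/11⌋ = 2
lr = 0.001·0.2^2 = 0.001·0.04 = 0.00004

0.00004


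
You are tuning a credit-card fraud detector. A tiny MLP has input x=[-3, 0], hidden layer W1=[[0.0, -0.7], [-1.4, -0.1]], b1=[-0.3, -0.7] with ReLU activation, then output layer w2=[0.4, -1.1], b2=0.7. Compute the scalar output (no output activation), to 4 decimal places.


z1[0] = (0.0)·(-3) + (-0.7)·(0) - 0.3 = -0.3
z1[1] = (-1.4)·(-3) + (-0.1)·(0) - 0.7 = 3.5
h = ReLU(z1) = [0.0, 3.5]
output = (0.4)·(0.0) + (-1.1)·(3.5) + 0.7 = -3.15

-3.15


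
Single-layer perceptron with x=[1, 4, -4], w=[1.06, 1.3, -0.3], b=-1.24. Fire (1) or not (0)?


z = (1)·(1.06) + (4)·(1.3) + (-4)·(-0.3) - 1.24
  = 6.22
step(z) = 1 (z≥0)

1


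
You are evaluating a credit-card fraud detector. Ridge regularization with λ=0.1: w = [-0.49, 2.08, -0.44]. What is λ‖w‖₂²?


‖w‖₂² = (-0.49)² + (2.08)² + (-0.44)²
     = 0.2401 + 4.3264 + 0.1936
     = 4.7601
λ·‖w‖₂² = 0.1·4.7601 = 0.47601

0.47601


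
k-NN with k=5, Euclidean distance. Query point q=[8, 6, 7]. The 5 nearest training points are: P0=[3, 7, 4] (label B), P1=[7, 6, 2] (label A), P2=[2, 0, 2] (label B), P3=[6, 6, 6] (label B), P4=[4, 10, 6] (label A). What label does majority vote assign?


d(q,P0) = 5.9161  (label B)
d(q,P1) = 5.099  (label A)
d(q,P2) = 9.8489  (label B)
d(q,P3) = 2.2361  (label B)
d(q,P4) = 5.7446  (label A)
Votes: A=2, B=3
Majority → B

B


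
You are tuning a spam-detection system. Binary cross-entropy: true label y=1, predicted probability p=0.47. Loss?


BCE = -[y·ln(p) + (1-y)·ln(1-p)]
= -1·ln(0.47) - 0
= -ln(0.47) = 0.755

0.755


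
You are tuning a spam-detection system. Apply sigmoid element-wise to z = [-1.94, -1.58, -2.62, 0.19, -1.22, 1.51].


σ(-1.94) = 1/(1+e^1.94) = 0.1256
σ(-1.58) = 1/(1+e^1.58) = 0.1708
σ(-2.62) = 1/(1+e^2.62) = 0.0679
σ(0.19) = 1/(1+e^-0.19) = 0.5474
σ(-1.22) = 1/(1+e^1.22) = 0.2279
σ(1.51) = 1/(1+e^-1.51) = 0.8191
result = [0.1256, 0.1708, 0.0679, 0.5474, 0.2279, 0.8191]

[0.1256, 0.1708, 0.0679, 0.5474, 0.2279, 0.8191]


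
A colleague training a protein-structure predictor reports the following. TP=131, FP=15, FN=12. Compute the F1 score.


Precision = 131/146 = 0.8973
Recall = 131/143 = 0.9161
F1 = 2·P·R/(P+R) = 2·TP/(2·TP+FP+FN) = 262/(262+15+12) = 262/289 = 0.9066

0.9066


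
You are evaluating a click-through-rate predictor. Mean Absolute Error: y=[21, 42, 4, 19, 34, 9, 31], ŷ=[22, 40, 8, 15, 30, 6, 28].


Absolute errors: |21-22|=1, |42-40|=2, |4-8|=4, |19-15|=4, |34-30|=4, |9-6|=3, |31-28|=3
Sum = 21
MAE = 21/7 = 3

3


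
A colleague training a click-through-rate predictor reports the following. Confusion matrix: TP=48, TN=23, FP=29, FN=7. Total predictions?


Total = TP + TN + FP + FN
= 48 + 23 + 29 + 7
= 107
(Predicted positive: 77, predicted negative: 30)

107


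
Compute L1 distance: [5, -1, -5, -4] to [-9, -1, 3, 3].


d = |5+ 9| + |-1+ 1| + |-5-3| + |-4-3|
  = 14 + 0 + 8 + 7
  = 29

29


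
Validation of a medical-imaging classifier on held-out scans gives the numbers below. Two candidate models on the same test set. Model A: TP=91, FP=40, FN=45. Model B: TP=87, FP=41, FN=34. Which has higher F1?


Model A: P=91/131=0.6947, R=91/136=0.6691, F1=2PR/(P+R)=2TP/(2TP+FP+FN)=182/267=0.6816
Model B: P=87/128=0.6797, R=87/121=0.719, F1=2PR/(P+R)=2TP/(2TP+FP+FN)=174/249=0.6988
0.6816 < 0.6988 → Model B

Model B


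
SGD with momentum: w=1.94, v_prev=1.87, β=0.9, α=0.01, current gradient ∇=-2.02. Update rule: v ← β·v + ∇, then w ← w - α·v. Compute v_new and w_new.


v_new = 0.9·1.87 - 2.02 = 1.683 - 2.02 = -0.337
w_new = 1.94 - 0.01·-0.337 = 1.94 + 0.00337 = 1.94337

v_new=-0.337, w_new=1.94337


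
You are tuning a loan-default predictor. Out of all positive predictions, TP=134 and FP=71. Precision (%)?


Precision = TP/(TP+FP)
= 134/(134+71)
= 134/205 = 65.37%

65.37%


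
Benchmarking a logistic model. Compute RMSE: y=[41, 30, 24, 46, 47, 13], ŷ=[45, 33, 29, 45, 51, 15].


MSE = 71/6 = 11.8333
RMSE = √(71/6) = 3.44

3.44


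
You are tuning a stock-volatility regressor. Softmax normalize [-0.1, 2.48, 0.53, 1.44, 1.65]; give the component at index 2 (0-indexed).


Exponentials: e^-0.1=0.9048, e^2.48=11.9413, e^0.53=1.6989, e^1.44=4.2207, e^1.65=5.207
Sum = 23.9727
Softmax = [0.0377, 0.4981, 0.0709, 0.1761, 0.2172]
p[2] = 1.6989/23.9727 = 0.0709

0.0709


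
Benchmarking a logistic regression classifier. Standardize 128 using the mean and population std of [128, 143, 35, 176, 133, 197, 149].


μ = 137.2857, σ = 47.5115
z = (128 - 137.2857)/47.5115 = -0.1954

-0.1954


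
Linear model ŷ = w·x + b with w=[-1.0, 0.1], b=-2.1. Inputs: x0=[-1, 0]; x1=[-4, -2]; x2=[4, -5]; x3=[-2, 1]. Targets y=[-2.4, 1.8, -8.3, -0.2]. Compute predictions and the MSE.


ŷ0 = (-1.0)·(-1) + (0.1)·(0) - 2.1 = -1.1
ŷ1 = (-1.0)·(-4) + (0.1)·(-2) - 2.1 = 1.7
ŷ2 = (-1.0)·(4) + (0.1)·(-5) - 2.1 = -6.6
ŷ3 = (-1.0)·(-2) + (0.1)·(1) - 2.1 = 0.0
errors² = [1.69, 0.01, 2.89, 0.04]
MSE = 4.6300/4 = 1.1575

1.1575


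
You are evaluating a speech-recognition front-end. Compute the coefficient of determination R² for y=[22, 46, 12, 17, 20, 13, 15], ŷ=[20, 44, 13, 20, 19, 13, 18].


ȳ = 20.7143
SS_res = Σ(y-ŷ)² = 28
SS_tot = Σ(y-ȳ)² = 823.43
R² = 1 - SS_res/SS_tot = 1 - 0.034 = 0.966

0.966
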